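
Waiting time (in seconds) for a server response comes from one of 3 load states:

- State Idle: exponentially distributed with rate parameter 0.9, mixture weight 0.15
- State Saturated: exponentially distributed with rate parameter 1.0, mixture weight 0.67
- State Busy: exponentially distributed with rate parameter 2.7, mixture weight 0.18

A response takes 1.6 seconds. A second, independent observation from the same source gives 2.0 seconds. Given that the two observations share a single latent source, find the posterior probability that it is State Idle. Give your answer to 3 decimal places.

0.206

P(component k | x) = π_k·f_k(x) / marginal(x), where marginal(x) = Σ_j π_j·f_j(x).
Since both observations come from the same component, the likelihood for component k is f_k(x₁)·f_k(x₂).
  p_Idle = [0.213235] × [0.148769] = 0.0317228
  p_Saturated = [0.201897] × [0.135335] = 0.0273237
  p_Busy = [0.0359097] × [0.0121948] = 0.00043791
Unnormalised posteriors:
  π_Idle·p_Idle = 0.15 × 0.0317228 = 0.00475841
  π_Saturated·p_Saturated = 0.67 × 0.0273237 = 0.0183069
  π_Busy·p_Busy = 0.18 × 0.00043791 = 7.88239e-05
Sum: 0.00475841 + 0.0183069 + 7.88239e-05 = 0.0231441
Responsibility of State Idle: 0.00475841 / 0.0231441 ≈ 0.206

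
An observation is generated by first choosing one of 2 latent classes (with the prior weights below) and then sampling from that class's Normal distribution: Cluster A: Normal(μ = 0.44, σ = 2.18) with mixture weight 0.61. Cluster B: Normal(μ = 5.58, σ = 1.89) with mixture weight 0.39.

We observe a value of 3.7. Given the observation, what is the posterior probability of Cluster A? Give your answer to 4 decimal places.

0.4210

By Bayes' theorem, P(k | x) = π_k f_k(x) / Σ_j π_j f_j(x).
Normal densities:
  f_A = (1/(2.18·√(2π)))·exp(−(3.7−0.44)²/(2·2.18²)) = 0.183001·exp(-1.11813) = 0.0598213
  f_B = (1/(1.89·√(2π)))·exp(−(3.7−5.58)²/(2·1.89²)) = 0.211081·exp(-0.49472) = 0.128704
Unnormalised posteriors:
  π_A·f_A = 0.61 × 0.0598213 = 0.036491
  π_B·f_B = 0.39 × 0.128704 = 0.0501946
Normaliser: 0.036491 + 0.0501946 = 0.0866857
Responsibility of Cluster A: 0.036491 / 0.0866857 ≈ 0.4210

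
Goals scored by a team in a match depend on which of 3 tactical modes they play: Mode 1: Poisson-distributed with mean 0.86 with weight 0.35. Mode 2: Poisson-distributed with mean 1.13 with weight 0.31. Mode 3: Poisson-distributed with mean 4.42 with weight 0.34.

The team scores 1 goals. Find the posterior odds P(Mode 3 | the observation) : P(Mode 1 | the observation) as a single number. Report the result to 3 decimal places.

Only the two components matter; the odds are (π_i f_i(x)) / (π_j f_j(x)).
Poisson probabilities:
  L_1 = 0.363919
  L_2 = 0.365028
  L_3 = 0.0531913
Posterior odds = (π_3·L_3) / (π_1·L_1) = (0.34·0.0531913) / (0.35·0.363919) = 0.018085 / 0.127372 ≈ 0.142

0.142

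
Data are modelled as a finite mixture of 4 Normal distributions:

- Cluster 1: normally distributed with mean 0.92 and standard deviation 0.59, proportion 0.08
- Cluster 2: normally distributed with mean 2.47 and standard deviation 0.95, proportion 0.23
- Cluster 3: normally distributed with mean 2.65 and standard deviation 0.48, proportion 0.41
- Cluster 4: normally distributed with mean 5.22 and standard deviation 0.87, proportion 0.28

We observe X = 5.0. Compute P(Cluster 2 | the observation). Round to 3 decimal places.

By Bayes' theorem, P(k | x) = π_k f_k(x) / Σ_j π_j f_j(x).
Normal densities:
  p_1 = (1/(0.59·√(2π)))·exp(−(5.0−0.92)²/(2·0.59²)) = 0.676173·exp(-23.91037) = 2.792e-11
  p_2 = (1/(0.95·√(2π)))·exp(−(5.0−2.47)²/(2·0.95²)) = 0.419939·exp(-3.54620) = 0.0121085
  p_3 = (1/(0.48·√(2π)))·exp(−(5.0−2.65)²/(2·0.48²)) = 0.831130·exp(-11.98459) = 5.18593e-06
  p_4 = (1/(0.87·√(2π)))·exp(−(5.0−5.22)²/(2·0.87²)) = 0.458554·exp(-0.03197) = 0.444125
Weight by the priors:
  π_1·p_1 = 0.08 × 2.792e-11 = 2.2336e-12
  π_2·p_2 = 0.23 × 0.0121085 = 0.00278495
  π_3·p_3 = 0.41 × 5.18593e-06 = 2.12623e-06
  π_4·p_4 = 0.28 × 0.444125 = 0.124355
Evidence: 2.2336e-12 + 0.00278495 + 2.12623e-06 + 0.124355 = 0.127142
Responsibility of Cluster 2: 0.00278495 / 0.127142 ≈ 0.022

0.022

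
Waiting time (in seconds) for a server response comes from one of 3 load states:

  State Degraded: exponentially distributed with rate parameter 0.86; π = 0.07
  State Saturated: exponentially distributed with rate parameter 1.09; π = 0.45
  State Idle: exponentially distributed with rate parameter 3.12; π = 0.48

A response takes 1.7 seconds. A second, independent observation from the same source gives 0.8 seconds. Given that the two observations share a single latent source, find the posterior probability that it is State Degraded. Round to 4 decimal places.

The responsibility of component k is w_k f_k(x) divided by Σ_j w_j f_j(x).
Since both observations come from the same component, the likelihood for component k is f_k(x₁)·f_k(x₂).
  L_Degraded = [0.199324] × [0.432219] = 0.0861517
  L_Saturated = [0.170875] × [0.455745] = 0.0778754
  L_Idle = [0.0155116] × [0.257132] = 0.00398852
Unnormalised posteriors:
  w_Degraded·L_Degraded = 0.07 × 0.0861517 = 0.00603062
  w_Saturated·L_Saturated = 0.45 × 0.0778754 = 0.0350439
  w_Idle·L_Idle = 0.48 × 0.00398852 = 0.00191449
Normaliser: 0.00603062 + 0.0350439 + 0.00191449 = 0.0429891
P(State Degraded | x₁,x₂) = 0.00603062 / 0.0429891 ≈ 0.1403

0.1403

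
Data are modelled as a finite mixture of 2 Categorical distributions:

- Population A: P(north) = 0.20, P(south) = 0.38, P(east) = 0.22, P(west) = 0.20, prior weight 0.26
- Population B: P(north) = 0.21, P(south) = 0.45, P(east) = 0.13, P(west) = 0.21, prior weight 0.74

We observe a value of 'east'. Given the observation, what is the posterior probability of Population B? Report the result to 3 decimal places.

0.627

The responsibility of component k is w_k f_k(x) divided by Σ_j w_j f_j(x).
Evaluate each component's likelihood at the observed value:
  L_A = P(east | comp) = 0.22
  L_B = P(east | comp) = 0.13
Multiply by the mixture weights:
  w_A·L_A = 0.26 × 0.22 = 0.0572
  w_B·L_B = 0.74 × 0.13 = 0.0962
Denominator: 0.0572 + 0.0962 = 0.1534
Responsibility of Population B: 0.0962 / 0.1534 ≈ 0.627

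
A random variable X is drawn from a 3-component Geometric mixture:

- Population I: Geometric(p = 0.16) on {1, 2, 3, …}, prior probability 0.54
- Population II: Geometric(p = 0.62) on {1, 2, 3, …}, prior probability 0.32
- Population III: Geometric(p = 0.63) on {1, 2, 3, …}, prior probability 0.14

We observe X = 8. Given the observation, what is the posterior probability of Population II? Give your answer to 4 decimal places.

0.0088

Apply Bayes' rule: the posterior for each component is proportional to its prior times its likelihood at x.
Evaluate each component's likelihood at the observed value:
  p_I = 0.16·(1−0.16)^7 = 0.16·0.29509 = 0.0472145
  p_II = 0.62·(1−0.62)^7 = 0.62·0.00114416 = 0.000709377
  p_III = 0.63·(1−0.63)^7 = 0.63·0.000949319 = 0.000598071
Prior × likelihood for each component:
  π_I·p_I = 0.54 × 0.0472145 = 0.0254958
  π_II·p_II = 0.32 × 0.000709377 = 0.000227001
  π_III·p_III = 0.14 × 0.000598071 = 8.37299e-05
Normaliser: 0.0254958 + 0.000227001 + 8.37299e-05 = 0.0258065
Responsibility of Population II: 0.000227001 / 0.0258065 ≈ 0.0088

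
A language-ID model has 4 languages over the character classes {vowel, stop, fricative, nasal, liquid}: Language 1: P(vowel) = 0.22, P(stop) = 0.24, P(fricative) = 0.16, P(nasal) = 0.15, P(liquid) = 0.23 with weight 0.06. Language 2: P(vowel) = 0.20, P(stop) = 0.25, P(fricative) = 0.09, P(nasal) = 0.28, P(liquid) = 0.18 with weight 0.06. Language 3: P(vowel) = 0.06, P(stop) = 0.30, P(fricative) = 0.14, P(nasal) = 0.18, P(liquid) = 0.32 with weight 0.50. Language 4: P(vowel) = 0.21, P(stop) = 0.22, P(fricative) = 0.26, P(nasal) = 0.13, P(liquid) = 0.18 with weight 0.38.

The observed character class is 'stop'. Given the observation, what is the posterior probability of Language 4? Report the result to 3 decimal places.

0.318

Posterior ∝ prior × likelihood, so P(k | x) ∝ P(Z=k) f_k(x); normalise over all components.
Categorical probabilities:
  p_1 = P(stop | comp) = 0.24
  p_2 = P(stop | comp) = 0.25
  p_3 = P(stop | comp) = 0.30
  p_4 = P(stop | comp) = 0.22
Prior × likelihood for each component:
  P(Z=1)·p_1 = 0.06 × 0.24 = 0.0144
  P(Z=2)·p_2 = 0.06 × 0.25 = 0.015
  P(Z=3)·p_3 = 0.50 × 0.3 = 0.15
  P(Z=4)·p_4 = 0.38 × 0.22 = 0.0836
Marginal: 0.0144 + 0.015 + 0.15 + 0.0836 = 0.263
Responsibility of Language 4: 0.0836 / 0.263 ≈ 0.318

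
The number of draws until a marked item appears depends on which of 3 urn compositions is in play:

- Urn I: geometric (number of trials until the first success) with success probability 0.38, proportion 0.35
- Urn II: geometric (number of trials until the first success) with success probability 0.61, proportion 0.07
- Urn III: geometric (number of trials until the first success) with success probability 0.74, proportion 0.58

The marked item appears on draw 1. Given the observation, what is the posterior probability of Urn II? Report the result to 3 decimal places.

0.071

The responsibility of component k is π_k f_k(x) divided by Σ_j π_j f_j(x).
Component likelihoods at x = 1:
  p_I = 0.38·(1−0.38)^0 = 0.38·1 = 0.38
  p_II = 0.61·(1−0.61)^0 = 0.61·1 = 0.61
  p_III = 0.74·(1−0.74)^0 = 0.74·1 = 0.74
Prior × likelihood for each component:
  π_I·p_I = 0.35 × 0.38 = 0.133
  π_II·p_II = 0.07 × 0.61 = 0.0427
  π_III·p_III = 0.58 × 0.74 = 0.4292
Evidence: 0.133 + 0.0427 + 0.4292 = 0.6049
Responsibility of Urn II: 0.0427 / 0.6049 ≈ 0.071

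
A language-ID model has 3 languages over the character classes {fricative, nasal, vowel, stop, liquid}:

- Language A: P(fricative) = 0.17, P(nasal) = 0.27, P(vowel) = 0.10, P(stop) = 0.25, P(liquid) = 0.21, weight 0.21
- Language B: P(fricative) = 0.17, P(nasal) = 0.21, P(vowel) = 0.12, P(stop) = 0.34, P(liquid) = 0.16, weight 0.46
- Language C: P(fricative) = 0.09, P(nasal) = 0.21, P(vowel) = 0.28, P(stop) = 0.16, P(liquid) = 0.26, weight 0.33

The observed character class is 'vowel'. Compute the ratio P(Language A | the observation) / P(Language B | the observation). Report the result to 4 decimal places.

The posterior odds equal the prior odds times the likelihood ratio: (P(Z=i)/P(Z=j))·(f_i(x)/f_j(x)).
Component likelihoods at x = 'vowel':
  f_A = 0.1
  f_B = 0.12
  f_C = 0.28
Posterior odds = (P(Z=A)·f_A) / (P(Z=B)·f_B) = (0.21·0.1) / (0.46·0.12) = 0.021 / 0.0552 ≈ 0.3804

0.3804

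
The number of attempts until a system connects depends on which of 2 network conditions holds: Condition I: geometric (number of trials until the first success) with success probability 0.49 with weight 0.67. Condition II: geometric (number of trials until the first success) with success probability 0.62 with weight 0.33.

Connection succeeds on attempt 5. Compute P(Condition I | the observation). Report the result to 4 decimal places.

The responsibility of component k is P(Z=k) f_k(x) divided by Σ_j P(Z=j) f_j(x).
Component likelihoods at x = 5:
  p_I = 0.49·(1−0.49)^4 = 0.49·0.067652 = 0.0331495
  p_II = 0.62·(1−0.62)^4 = 0.62·0.0208514 = 0.0129278
Unnormalised posteriors:
  P(Z=I)·p_I = 0.67 × 0.0331495 = 0.0222102
  P(Z=II)·p_II = 0.33 × 0.0129278 = 0.00426619
Evidence: 0.0222102 + 0.00426619 = 0.0264763
Responsibility of Condition I: 0.0222102 / 0.0264763 ≈ 0.8389

0.8389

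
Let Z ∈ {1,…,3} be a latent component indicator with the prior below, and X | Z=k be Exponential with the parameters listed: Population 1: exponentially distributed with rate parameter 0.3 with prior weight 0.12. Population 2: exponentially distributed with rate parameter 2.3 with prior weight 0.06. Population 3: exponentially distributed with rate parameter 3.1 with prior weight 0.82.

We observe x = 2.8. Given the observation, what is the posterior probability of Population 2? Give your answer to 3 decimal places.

P(component k | x) = π_k·f_k(x) / marginal(x), where marginal(x) = Σ_j π_j·f_j(x).
Evaluate each component's likelihood at the observed value:
  f_1 = 0.3·e^(−0.3·2.8) = 0.3·e^(−0.8400) = 0.129513
  f_2 = 2.3·e^(−2.3·2.8) = 2.3·e^(−6.4400) = 0.00367174
  f_3 = 3.1·e^(−3.1·2.8) = 3.1·e^(−8.6800) = 0.000526848
Unnormalised posteriors:
  π_1·f_1 = 0.12 × 0.129513 = 0.0155416
  π_2·f_2 = 0.06 × 0.00367174 = 0.000220304
  π_3·f_3 = 0.82 × 0.000526848 = 0.000432016
Normaliser: 0.0155416 + 0.000220304 + 0.000432016 = 0.0161939
P(Population 2 | x) = 0.000220304 / 0.0161939 ≈ 0.014

0.014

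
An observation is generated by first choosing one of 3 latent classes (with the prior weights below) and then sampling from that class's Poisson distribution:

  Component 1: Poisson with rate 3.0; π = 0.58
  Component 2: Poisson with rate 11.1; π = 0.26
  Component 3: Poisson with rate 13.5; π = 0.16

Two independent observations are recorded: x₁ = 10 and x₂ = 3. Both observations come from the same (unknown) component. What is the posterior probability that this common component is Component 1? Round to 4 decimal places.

The responsibility of component k is P(Z=k) f_k(x) divided by Σ_j P(Z=j) f_j(x).
Since both observations come from the same component, the likelihood for component k is f_k(x₁)·f_k(x₂).
  p_1 = [e^(−3.0)·3.0^10/10! = 0.000810151] × [0.224042] = 0.000181508
  p_2 = [e^(−11.1)·11.1^10/10! = 0.118249] × [0.00344468] = 0.000407331
  p_3 = [e^(−13.5)·13.5^10/10! = 0.0759625] × [0.000562179] = 4.27045e-05
Multiply by the mixture weights:
  P(Z=1)·p_1 = 0.58 × 0.000181508 = 0.000105274
  P(Z=2)·p_2 = 0.26 × 0.000407331 = 0.000105906
  P(Z=3)·p_3 = 0.16 × 4.27045e-05 = 6.83272e-06
Evidence: 0.000105274 + 0.000105906 + 6.83272e-06 = 0.000218013
Responsibility of Component 1: 0.000105274 / 0.000218013 ≈ 0.4829

0.4829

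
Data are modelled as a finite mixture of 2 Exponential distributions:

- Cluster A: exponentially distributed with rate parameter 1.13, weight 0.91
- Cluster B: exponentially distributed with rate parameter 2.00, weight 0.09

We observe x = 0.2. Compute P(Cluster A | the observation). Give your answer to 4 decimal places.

0.8718

Apply Bayes' rule: the posterior for each component is proportional to its prior times its likelihood at x.
Component likelihoods at x = 0.2:
  p_A = 0.901421
  p_B = 1.34064
Multiply by the mixture weights:
  P(Z=A)·p_A = 0.91 × 0.901421 = 0.820294
  P(Z=B)·p_B = 0.09 × 1.34064 = 0.120658
Evidence: 0.820294 + 0.120658 = 0.940951
Responsibility of Cluster A: 0.820294 / 0.940951 ≈ 0.8718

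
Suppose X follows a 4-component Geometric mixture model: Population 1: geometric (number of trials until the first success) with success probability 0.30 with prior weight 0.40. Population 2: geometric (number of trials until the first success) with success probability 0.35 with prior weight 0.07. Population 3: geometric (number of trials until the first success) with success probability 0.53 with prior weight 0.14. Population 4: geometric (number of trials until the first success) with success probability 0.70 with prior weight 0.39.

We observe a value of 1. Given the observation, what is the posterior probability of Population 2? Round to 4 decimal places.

By Bayes' theorem, P(k | x) = w_k f_k(x) / Σ_j w_j f_j(x).
Geometric probabilities:
  f_1 = 0.30·(1−0.30)^0 = 0.30·1 = 0.3
  f_2 = 0.35·(1−0.35)^0 = 0.35·1 = 0.35
  f_3 = 0.53·(1−0.53)^0 = 0.53·1 = 0.53
  f_4 = 0.70·(1−0.70)^0 = 0.70·1 = 0.7
Multiply by the mixture weights:
  w_1·f_1 = 0.40 × 0.3 = 0.12
  w_2·f_2 = 0.07 × 0.35 = 0.0245
  w_3·f_3 = 0.14 × 0.53 = 0.0742
  w_4·f_4 = 0.39 × 0.7 = 0.273
Marginal: 0.12 + 0.0245 + 0.0742 + 0.273 = 0.4917
So the posterior for Population 2 is 0.0245 / 0.4917 ≈ 0.0498.

0.0498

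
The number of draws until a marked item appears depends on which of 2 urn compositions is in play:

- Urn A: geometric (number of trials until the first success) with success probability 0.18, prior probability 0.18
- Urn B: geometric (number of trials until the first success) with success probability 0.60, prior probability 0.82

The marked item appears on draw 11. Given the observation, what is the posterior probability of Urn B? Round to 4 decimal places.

By Bayes' theorem, P(k | x) = π_k f_k(x) / Σ_j π_j f_j(x).
Geometric probabilities:
  p_A = 0.18·(1−0.18)^10 = 0.18·0.137448 = 0.0247406
  p_B = 0.60·(1−0.60)^10 = 0.60·0.000104858 = 6.29146e-05
Multiply by the mixture weights:
  π_A·p_A = 0.18 × 0.0247406 = 0.00445332
  π_B·p_B = 0.82 × 6.29146e-05 = 5.15899e-05
Sum: 0.00445332 + 5.15899e-05 = 0.00450491
P(Urn B | x) = 5.15899e-05 / 0.00450491 ≈ 0.0115

0.0115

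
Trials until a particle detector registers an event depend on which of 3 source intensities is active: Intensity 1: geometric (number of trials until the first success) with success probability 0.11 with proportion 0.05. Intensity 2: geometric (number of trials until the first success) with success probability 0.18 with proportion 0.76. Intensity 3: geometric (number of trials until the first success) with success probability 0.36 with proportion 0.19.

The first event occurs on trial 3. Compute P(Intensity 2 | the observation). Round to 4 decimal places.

P(component k | x) = w_k·f_k(x) / marginal(x), where marginal(x) = Σ_j w_j·f_j(x).
Component likelihoods at x = 3:
  f_1 = 0.11·(1−0.11)^2 = 0.11·0.7921 = 0.087131
  f_2 = 0.18·(1−0.18)^2 = 0.18·0.6724 = 0.121032
  f_3 = 0.36·(1−0.36)^2 = 0.36·0.4096 = 0.147456
Unnormalised posteriors:
  w_1·f_1 = 0.05 × 0.087131 = 0.00435655
  w_2·f_2 = 0.76 × 0.121032 = 0.0919843
  w_3·f_3 = 0.19 × 0.147456 = 0.0280166
Marginal: 0.00435655 + 0.0919843 + 0.0280166 = 0.124358
P(Intensity 2 | the observation) ≈ 0.7397

0.7397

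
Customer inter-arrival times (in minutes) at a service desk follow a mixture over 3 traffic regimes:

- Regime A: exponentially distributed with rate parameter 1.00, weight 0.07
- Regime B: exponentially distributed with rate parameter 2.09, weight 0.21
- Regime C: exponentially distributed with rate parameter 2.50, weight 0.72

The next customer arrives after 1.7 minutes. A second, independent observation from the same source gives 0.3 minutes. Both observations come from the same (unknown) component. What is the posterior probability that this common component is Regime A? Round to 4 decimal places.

0.1760

P(component k | x) = π_k·f_k(x) / marginal(x), where marginal(x) = Σ_j π_j·f_j(x).
Since both observations come from the same component, the likelihood for component k is f_k(x₁)·f_k(x₂).
  p_A = [0.182684] × [0.740818] = 0.135335
  p_B = [0.0598547] × [1.11646] = 0.0668254
  p_C = [0.0356606] × [1.18092] = 0.0421122
Weight by the priors:
  π_A·p_A = 0.07 × 0.135335 = 0.00947347
  π_B·p_B = 0.21 × 0.0668254 = 0.0140333
  π_C·p_C = 0.72 × 0.0421122 = 0.0303208
Evidence: 0.00947347 + 0.0140333 + 0.0303208 = 0.0538276
So the posterior for Regime A is 0.00947347 / 0.0538276 ≈ 0.1760.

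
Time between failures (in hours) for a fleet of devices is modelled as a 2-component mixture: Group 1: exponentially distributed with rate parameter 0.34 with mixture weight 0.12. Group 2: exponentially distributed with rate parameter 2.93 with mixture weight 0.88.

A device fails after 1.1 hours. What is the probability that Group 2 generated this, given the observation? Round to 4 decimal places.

0.7854

Apply Bayes' rule: the posterior for each component is proportional to its prior times its likelihood at x.
Exponential densities:
  L_1 = 0.233912
  L_2 = 0.116718
Unnormalised posteriors:
  w_1·L_1 = 0.12 × 0.233912 = 0.0280695
  w_2·L_2 = 0.88 × 0.116718 = 0.102712
Evidence: 0.0280695 + 0.102712 = 0.130781
P(Group 2 | 1.1 hours) ≈ 0.7854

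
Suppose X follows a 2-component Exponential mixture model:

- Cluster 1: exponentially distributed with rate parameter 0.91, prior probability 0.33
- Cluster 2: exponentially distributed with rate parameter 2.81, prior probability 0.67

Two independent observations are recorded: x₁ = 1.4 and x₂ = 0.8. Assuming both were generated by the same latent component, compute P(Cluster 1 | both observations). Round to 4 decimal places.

0.7715

P(component k | x) = π_k·f_k(x) / marginal(x), where marginal(x) = Σ_j π_j·f_j(x).
Since both observations come from the same component, the likelihood for component k is f_k(x₁)·f_k(x₂).
  p_1 = [0.91·e^(−0.91·1.4) = 0.91·e^(−1.2740) = 0.254537] × [0.439415] = 0.111847
  p_2 = [2.81·e^(−2.81·1.4) = 2.81·e^(−3.9340) = 0.0549784] × [0.296765] = 0.0163156
Unnormalised posteriors:
  π_1·p_1 = 0.33 × 0.111847 = 0.0369096
  π_2·p_2 = 0.67 × 0.0163156 = 0.0109315
Evidence: 0.0369096 + 0.0109315 = 0.0478411
So the posterior for Cluster 1 is 0.0369096 / 0.0478411 ≈ 0.7715.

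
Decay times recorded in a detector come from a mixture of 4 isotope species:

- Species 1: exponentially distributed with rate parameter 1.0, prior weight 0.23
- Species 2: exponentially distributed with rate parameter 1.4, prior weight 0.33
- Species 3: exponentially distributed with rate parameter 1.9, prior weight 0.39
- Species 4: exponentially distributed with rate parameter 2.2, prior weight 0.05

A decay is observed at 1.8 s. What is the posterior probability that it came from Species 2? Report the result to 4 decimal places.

0.3661

Posterior ∝ prior × likelihood, so P(k | x) ∝ π_k f_k(x); normalise over all components.
Exponential densities:
  L_1 = 1.0·e^(−1.0·1.8) = 1.0·e^(−1.8000) = 0.165299
  L_2 = 1.4·e^(−1.4·1.8) = 1.4·e^(−2.5200) = 0.112643
  L_3 = 1.9·e^(−1.9·1.8) = 1.9·e^(−3.4200) = 0.0621536
  L_4 = 2.2·e^(−2.2·1.8) = 2.2·e^(−3.9600) = 0.0419389
Unnormalised posteriors:
  π_1·L_1 = 0.23 × 0.165299 = 0.0380187
  π_2·L_2 = 0.33 × 0.112643 = 0.0371723
  π_3·L_3 = 0.39 × 0.0621536 = 0.0242399
  π_4·L_4 = 0.05 × 0.0419389 = 0.00209694
Evidence: 0.0380187 + 0.0371723 + 0.0242399 + 0.00209694 = 0.101528
P(Species 2 | the observation) = 0.0371723 / 0.101528 ≈ 0.3661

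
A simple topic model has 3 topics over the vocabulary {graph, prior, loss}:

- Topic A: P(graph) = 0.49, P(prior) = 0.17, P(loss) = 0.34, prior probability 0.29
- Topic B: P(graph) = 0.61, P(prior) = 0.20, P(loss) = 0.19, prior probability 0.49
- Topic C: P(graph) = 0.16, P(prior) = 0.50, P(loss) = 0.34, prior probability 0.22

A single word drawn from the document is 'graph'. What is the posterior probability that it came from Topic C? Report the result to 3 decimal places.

The responsibility of component k is w_k f_k(x) divided by Σ_j w_j f_j(x).
Categorical probabilities:
  p_A = 0.49
  p_B = 0.61
  p_C = 0.16
Prior × likelihood for each component:
  w_A·p_A = 0.29 × 0.49 = 0.1421
  w_B·p_B = 0.49 × 0.61 = 0.2989
  w_C·p_C = 0.22 × 0.16 = 0.0352
Evidence: 0.1421 + 0.2989 + 0.0352 = 0.4762
So the posterior for Topic C is 0.0352 / 0.4762 ≈ 0.074.

0.074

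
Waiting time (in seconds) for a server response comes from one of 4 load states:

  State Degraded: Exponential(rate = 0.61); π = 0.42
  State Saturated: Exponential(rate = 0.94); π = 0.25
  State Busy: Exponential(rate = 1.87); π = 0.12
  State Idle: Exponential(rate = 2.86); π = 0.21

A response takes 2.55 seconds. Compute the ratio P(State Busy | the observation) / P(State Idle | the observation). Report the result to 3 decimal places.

The posterior odds equal the prior odds times the likelihood ratio: (w_i/w_j)·(f_i(x)/f_j(x)).
Evaluate each component's likelihood at the observed value:
  L_Degraded = 0.61·e^(−0.61·2.55) = 0.61·e^(−1.5555) = 0.128761
  L_Saturated = 0.94·e^(−0.94·2.55) = 0.94·e^(−2.3970) = 0.0855311
  L_Busy = 1.87·e^(−1.87·2.55) = 1.87·e^(−4.7685) = 0.0158821
  L_Idle = 2.86·e^(−2.86·2.55) = 2.86·e^(−7.2930) = 0.00194561
Posterior odds = (w_Busy·L_Busy) / (w_Idle·L_Idle) = (0.12·0.0158821) / (0.21·0.00194561) = 0.00190585 / 0.000408579 ≈ 4.665

4.665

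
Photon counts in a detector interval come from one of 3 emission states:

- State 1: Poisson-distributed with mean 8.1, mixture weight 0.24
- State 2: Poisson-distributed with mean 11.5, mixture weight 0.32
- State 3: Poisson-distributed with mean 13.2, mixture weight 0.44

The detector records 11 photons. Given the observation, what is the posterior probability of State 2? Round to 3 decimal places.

The responsibility of component k is π_k f_k(x) divided by Σ_j π_j f_j(x).
Poisson probabilities:
  f_1 = e^(−8.1)·8.1^11/11! = 0.0748849
  f_2 = e^(−11.5)·11.5^11/11! = 0.118068
  f_3 = e^(−13.2)·13.2^11/11! = 0.0982812
Unnormalised posteriors:
  π_1·f_1 = 0.24 × 0.0748849 = 0.0179724
  π_2·f_2 = 0.32 × 0.118068 = 0.0377819
  π_3·f_3 = 0.44 × 0.0982812 = 0.0432437
Normaliser: 0.0179724 + 0.0377819 + 0.0432437 = 0.098998
So the posterior for State 2 is 0.0377819 / 0.098998 ≈ 0.382.

0.382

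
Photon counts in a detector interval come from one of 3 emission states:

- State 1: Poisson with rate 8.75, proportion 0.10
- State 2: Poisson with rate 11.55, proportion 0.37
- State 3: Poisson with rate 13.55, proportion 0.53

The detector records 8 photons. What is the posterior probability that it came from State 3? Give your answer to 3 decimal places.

0.319

Posterior ∝ prior × likelihood, so P(k | x) ∝ π_k f_k(x); normalise over all components.
Component likelihoods at x = 8 photons:
  f_1 = 0.135041
  f_2 = 0.0756892
  f_3 = 0.0367539
Multiply by the mixture weights:
  π_1·f_1 = 0.10 × 0.135041 = 0.0135041
  π_2·f_2 = 0.37 × 0.0756892 = 0.028005
  π_3·f_3 = 0.53 × 0.0367539 = 0.0194796
Normaliser: 0.0135041 + 0.028005 + 0.0194796 = 0.0609887
Responsibility of State 3: 0.0194796 / 0.0609887 ≈ 0.319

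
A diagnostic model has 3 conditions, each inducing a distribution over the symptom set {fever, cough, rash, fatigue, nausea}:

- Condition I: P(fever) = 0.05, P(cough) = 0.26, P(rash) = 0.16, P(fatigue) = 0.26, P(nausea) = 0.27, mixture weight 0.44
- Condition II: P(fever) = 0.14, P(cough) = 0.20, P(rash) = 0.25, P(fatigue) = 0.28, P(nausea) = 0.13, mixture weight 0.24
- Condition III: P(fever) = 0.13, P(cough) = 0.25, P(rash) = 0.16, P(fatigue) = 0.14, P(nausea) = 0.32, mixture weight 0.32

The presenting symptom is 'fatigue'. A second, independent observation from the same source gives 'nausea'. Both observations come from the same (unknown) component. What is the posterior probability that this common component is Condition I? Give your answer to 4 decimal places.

P(component k | x) = π_k·f_k(x) / marginal(x), where marginal(x) = Σ_j π_j·f_j(x).
Since both observations come from the same component, the likelihood for component k is f_k(x₁)·f_k(x₂).
  f_I = [0.26] × [0.27] = 0.0702
  f_II = [0.28] × [0.13] = 0.0364
  f_III = [0.14] × [0.32] = 0.0448
Unnormalised posteriors:
  π_I·f_I = 0.44 × 0.0702 = 0.030888
  π_II·f_II = 0.24 × 0.0364 = 0.008736
  π_III·f_III = 0.32 × 0.0448 = 0.014336
Denominator: 0.030888 + 0.008736 + 0.014336 = 0.05396
Responsibility of Condition I: 0.030888 / 0.05396 ≈ 0.5724

0.5724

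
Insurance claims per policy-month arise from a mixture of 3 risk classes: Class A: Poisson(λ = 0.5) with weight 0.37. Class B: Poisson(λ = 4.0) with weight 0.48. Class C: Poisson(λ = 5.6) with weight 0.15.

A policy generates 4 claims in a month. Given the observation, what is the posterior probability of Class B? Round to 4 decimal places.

0.8009

Apply Bayes' rule: the posterior for each component is proportional to its prior times its likelihood at x.
Component likelihoods at x = 4 claims:
  L_A = e^(−0.5)·0.5^4/4! = 0.00157951
  L_B = e^(−4.0)·4.0^4/4! = 0.195367
  L_C = e^(−5.6)·5.6^4/4! = 0.151528
Unnormalised posteriors:
  π_A·L_A = 0.37 × 0.00157951 = 0.000584418
  π_B·L_B = 0.48 × 0.195367 = 0.0937761
  π_C·L_C = 0.15 × 0.151528 = 0.0227291
Sum: 0.000584418 + 0.0937761 + 0.0227291 = 0.11709
P(Class B | data) = 0.0937761 / 0.11709 ≈ 0.8009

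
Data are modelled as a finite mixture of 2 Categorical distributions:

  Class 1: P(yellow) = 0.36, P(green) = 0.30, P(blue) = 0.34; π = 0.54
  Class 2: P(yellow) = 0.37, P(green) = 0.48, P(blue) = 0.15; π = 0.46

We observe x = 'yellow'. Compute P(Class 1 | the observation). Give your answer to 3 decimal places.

0.533

Apply Bayes' rule: the posterior for each component is proportional to its prior times its likelihood at x.
Evaluate each component's likelihood at the observed value:
  p_1 = 0.36
  p_2 = 0.37
Prior × likelihood for each component:
  P(Z=1)·p_1 = 0.54 × 0.36 = 0.1944
  P(Z=2)·p_2 = 0.46 × 0.37 = 0.1702
Marginal: 0.1944 + 0.1702 = 0.3646
Responsibility of Class 1: 0.1944 / 0.3646 ≈ 0.533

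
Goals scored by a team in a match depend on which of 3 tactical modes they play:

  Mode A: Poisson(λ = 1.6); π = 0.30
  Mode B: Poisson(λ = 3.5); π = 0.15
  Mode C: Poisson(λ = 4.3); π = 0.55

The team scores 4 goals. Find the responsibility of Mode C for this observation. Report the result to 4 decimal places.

0.7032

Apply Bayes' rule: the posterior for each component is proportional to its prior times its likelihood at x.
Component likelihoods at x = 4 goals:
  L_A = 0.0551312
  L_B = 0.188812
  L_C = 0.193284
Prior × likelihood for each component:
  π_A·L_A = 0.30 × 0.0551312 = 0.0165394
  π_B·L_B = 0.15 × 0.188812 = 0.0283218
  π_C·L_C = 0.55 × 0.193284 = 0.106306
Normaliser: 0.0165394 + 0.0283218 + 0.106306 = 0.151168
P(Mode C | 4 goals) ≈ 0.7032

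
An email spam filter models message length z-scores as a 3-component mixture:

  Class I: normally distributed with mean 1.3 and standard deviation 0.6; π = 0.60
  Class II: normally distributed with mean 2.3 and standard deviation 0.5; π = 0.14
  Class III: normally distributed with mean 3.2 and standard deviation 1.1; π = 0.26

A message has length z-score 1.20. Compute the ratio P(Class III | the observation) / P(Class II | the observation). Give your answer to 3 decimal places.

Only the two components matter; the odds are (π_i f_i(x)) / (π_j f_j(x)).
Evaluate each component's likelihood at the observed value:
  f_I = (1/(0.6·√(2π)))·exp(−(1.20−1.3)²/(2·0.6²)) = 0.664904·exp(-0.01389) = 0.655733
  f_II = (1/(0.5·√(2π)))·exp(−(1.20−2.3)²/(2·0.5²)) = 0.797885·exp(-2.42000) = 0.0709492
  f_III = (1/(1.1·√(2π)))·exp(−(1.20−3.2)²/(2·1.1²)) = 0.362675·exp(-1.65289) = 0.0694505
Posterior odds = (π_III·f_III) / (π_II·f_II) = (0.26·0.0694505) / (0.14·0.0709492) = 0.0180571 / 0.00993289 ≈ 1.818

1.818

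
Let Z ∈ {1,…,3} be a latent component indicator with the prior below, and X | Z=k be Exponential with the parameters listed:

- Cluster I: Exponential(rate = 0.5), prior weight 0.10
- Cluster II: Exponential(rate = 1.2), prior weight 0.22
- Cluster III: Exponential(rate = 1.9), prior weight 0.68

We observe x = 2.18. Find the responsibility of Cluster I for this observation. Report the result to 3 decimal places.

By Bayes' theorem, P(k | x) = π_k f_k(x) / Σ_j π_j f_j(x).
Exponential densities:
  p_I = 0.5·e^(−0.5·2.18) = 0.5·e^(−1.0900) = 0.168108
  p_II = 1.2·e^(−1.2·2.18) = 1.2·e^(−2.6160) = 0.0877136
  p_III = 1.9·e^(−1.9·2.18) = 1.9·e^(−4.1420) = 0.030193
Prior × likelihood for each component:
  π_I·p_I = 0.10 × 0.168108 = 0.0168108
  π_II·p_II = 0.22 × 0.0877136 = 0.019297
  π_III·p_III = 0.68 × 0.030193 = 0.0205312
Sum: 0.0168108 + 0.019297 + 0.0205312 = 0.056639
So the posterior for Cluster I is 0.0168108 / 0.056639 ≈ 0.297.

0.297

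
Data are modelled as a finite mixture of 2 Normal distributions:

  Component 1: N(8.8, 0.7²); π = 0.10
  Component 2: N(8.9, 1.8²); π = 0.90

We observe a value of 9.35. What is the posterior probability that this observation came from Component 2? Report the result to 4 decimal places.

P(component k | x) = π_k·f_k(x) / marginal(x), where marginal(x) = Σ_j π_j·f_j(x).
Component likelihoods at x = 9.35:
  L_1 = 0.418559
  L_2 = 0.214816
Weight by the priors:
  π_1·L_1 = 0.10 × 0.418559 = 0.0418559
  π_2·L_2 = 0.90 × 0.214816 = 0.193334
Evidence: 0.0418559 + 0.193334 = 0.23519
Responsibility of Component 2: 0.193334 / 0.23519 ≈ 0.8220

0.8220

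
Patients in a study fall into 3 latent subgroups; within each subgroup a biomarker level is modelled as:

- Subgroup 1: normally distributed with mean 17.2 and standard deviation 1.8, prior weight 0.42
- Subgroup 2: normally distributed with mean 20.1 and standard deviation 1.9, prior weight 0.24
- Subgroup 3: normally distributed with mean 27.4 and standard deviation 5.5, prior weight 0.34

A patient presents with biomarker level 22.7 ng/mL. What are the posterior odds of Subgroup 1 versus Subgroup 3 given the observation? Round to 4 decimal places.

0.0511

Only the two components matter; the odds are (w_i f_i(x)) / (w_j f_j(x)).
Normal densities:
  p_1 = 0.00208094
  p_2 = 0.082325
  p_3 = 0.0503473
Odds = (0.42/0.34) × (0.00208094/0.0503473) = 1.23529 × 0.0413317 ≈ 0.0511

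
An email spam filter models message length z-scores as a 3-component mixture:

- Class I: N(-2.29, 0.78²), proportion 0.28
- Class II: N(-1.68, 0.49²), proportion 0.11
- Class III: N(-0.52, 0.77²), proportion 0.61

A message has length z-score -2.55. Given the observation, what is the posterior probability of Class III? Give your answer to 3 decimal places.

By Bayes' theorem, P(k | x) = π_k f_k(x) / Σ_j π_j f_j(x).
Evaluate each component's likelihood at the observed value:
  L_I = (1/(0.78·√(2π)))·exp(−(-2.55−-2.29)²/(2·0.78²)) = 0.511464·exp(-0.05556) = 0.483825
  L_II = (1/(0.49·√(2π)))·exp(−(-2.55−-1.68)²/(2·0.49²)) = 0.814168·exp(-1.57622) = 0.168334
  L_III = (1/(0.77·√(2π)))·exp(−(-2.55−-0.52)²/(2·0.77²)) = 0.518107·exp(-3.47521) = 0.0160382
Multiply by the mixture weights:
  π_I·L_I = 0.28 × 0.483825 = 0.135471
  π_II·L_II = 0.11 × 0.168334 = 0.0185167
  π_III·L_III = 0.61 × 0.0160382 = 0.00978332
Normaliser: 0.135471 + 0.0185167 + 0.00978332 = 0.163771
Responsibility of Class III: 0.00978332 / 0.163771 ≈ 0.060

0.060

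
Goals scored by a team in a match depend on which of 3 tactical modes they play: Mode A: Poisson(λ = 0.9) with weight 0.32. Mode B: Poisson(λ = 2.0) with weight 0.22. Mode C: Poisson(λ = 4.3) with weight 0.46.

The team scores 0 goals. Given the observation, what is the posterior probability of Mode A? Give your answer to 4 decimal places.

0.7832

The responsibility of component k is π_k f_k(x) divided by Σ_j π_j f_j(x).
Evaluate each component's likelihood at the observed value:
  p_A = 0.40657
  p_B = 0.135335
  p_C = 0.0135686
Weight by the priors:
  π_A·p_A = 0.32 × 0.40657 = 0.130102
  π_B·p_B = 0.22 × 0.135335 = 0.0297738
  π_C·p_C = 0.46 × 0.0135686 = 0.00624154
Marginal: 0.130102 + 0.0297738 + 0.00624154 = 0.166118
Responsibility of Mode A: 0.130102 / 0.166118 ≈ 0.7832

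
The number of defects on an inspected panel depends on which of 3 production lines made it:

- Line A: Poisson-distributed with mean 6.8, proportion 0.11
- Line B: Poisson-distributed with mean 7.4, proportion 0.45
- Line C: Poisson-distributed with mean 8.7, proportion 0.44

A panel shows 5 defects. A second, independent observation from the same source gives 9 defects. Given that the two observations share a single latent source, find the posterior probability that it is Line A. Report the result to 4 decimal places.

P(component k | x) = π_k·f_k(x) / marginal(x), where marginal(x) = Σ_j π_j·f_j(x).
Since both observations come from the same component, the likelihood for component k is f_k(x₁)·f_k(x₂).
  p_A = [e^(−6.8)·6.8^5/5! = 0.134946] × [0.0954146] = 0.0128758
  p_B = [e^(−7.4)·7.4^5/5! = 0.113031] × [0.112084] = 0.012669
  p_C = [e^(−8.7)·8.7^5/5! = 0.0691915] × [0.131084] = 0.00906987
Prior × likelihood for each component:
  π_A·p_A = 0.11 × 0.0128758 = 0.00141634
  π_B·p_B = 0.45 × 0.012669 = 0.00570104
  π_C·p_C = 0.44 × 0.00906987 = 0.00399074
Sum: 0.00141634 + 0.00570104 + 0.00399074 = 0.0111081
P(Line A | x₁,x₂) = 0.00141634 / 0.0111081 ≈ 0.1275

0.1275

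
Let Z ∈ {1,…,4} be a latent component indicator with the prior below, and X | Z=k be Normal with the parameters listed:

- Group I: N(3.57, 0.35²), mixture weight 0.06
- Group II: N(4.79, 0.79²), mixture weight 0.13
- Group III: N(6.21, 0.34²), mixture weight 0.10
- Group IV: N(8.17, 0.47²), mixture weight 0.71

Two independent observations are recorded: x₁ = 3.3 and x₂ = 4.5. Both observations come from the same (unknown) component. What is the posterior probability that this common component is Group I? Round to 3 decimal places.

The responsibility of component k is π_k f_k(x) divided by Σ_j π_j f_j(x).
Since both observations come from the same component, the likelihood for component k is f_k(x₁)·f_k(x₂).
  f_I = [0.846481] × [0.033396] = 0.028269
  f_II = [0.0852764] × [0.472086] = 0.0402578
  f_III = [1.45427e-16] × [3.77308e-06] = 5.48706e-22
  f_IV = [4.11933e-24] × [4.88347e-14] = 2.01166e-37
Weight by the priors:
  π_I·f_I = 0.06 × 0.028269 = 0.00169614
  π_II·f_II = 0.13 × 0.0402578 = 0.00523352
  π_III·f_III = 0.10 × 5.48706e-22 = 5.48706e-23
  π_IV·f_IV = 0.71 × 2.01166e-37 = 1.42828e-37
Normaliser: 0.00169614 + 0.00523352 + 5.48706e-23 + 1.42828e-37 = 0.00692966
Responsibility of Group I: 0.00169614 / 0.00692966 ≈ 0.245

0.245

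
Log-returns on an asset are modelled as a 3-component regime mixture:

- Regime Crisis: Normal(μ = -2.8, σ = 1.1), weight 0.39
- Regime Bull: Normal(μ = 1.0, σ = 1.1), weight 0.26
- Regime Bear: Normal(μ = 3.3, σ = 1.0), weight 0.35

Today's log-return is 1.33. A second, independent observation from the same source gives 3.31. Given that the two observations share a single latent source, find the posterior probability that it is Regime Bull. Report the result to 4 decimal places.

0.3106

Posterior ∝ prior × likelihood, so P(k | x) ∝ π_k f_k(x); normalise over all components.
Since both observations come from the same component, the likelihood for component k is f_k(x₁)·f_k(x₂).
  p_Crisis = [(1/(1.1·√(2π)))·exp(−(1.33−-2.8)²/(2·1.1²)) = 0.362675·exp(-7.04831) = 0.000315121] × [7.24234e-08] = 2.28221e-11
  p_Bull = [(1/(1.1·√(2π)))·exp(−(1.33−1.0)²/(2·1.1²)) = 0.362675·exp(-0.04500) = 0.346716] × [0.0399851] = 0.0138635
  p_Bear = [(1/(1.0·√(2π)))·exp(−(1.33−3.3)²/(2·1.0²)) = 0.398942·exp(-1.94045) = 0.0573038] × [0.398922] = 0.0228598
Weight by the priors:
  π_Crisis·p_Crisis = 0.39 × 2.28221e-11 = 8.90063e-12
  π_Bull·p_Bull = 0.26 × 0.0138635 = 0.0036045
  π_Bear·p_Bear = 0.35 × 0.0228598 = 0.00800092
Evidence: 8.90063e-12 + 0.0036045 + 0.00800092 = 0.0116054
So the posterior for Regime Bull is 0.0036045 / 0.0116054 ≈ 0.3106.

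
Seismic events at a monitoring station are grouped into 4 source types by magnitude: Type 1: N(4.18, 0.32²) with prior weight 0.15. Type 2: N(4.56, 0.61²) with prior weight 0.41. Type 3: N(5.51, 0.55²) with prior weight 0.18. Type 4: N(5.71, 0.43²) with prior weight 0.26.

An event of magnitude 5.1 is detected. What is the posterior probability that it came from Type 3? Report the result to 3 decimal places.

Apply Bayes' rule: the posterior for each component is proportional to its prior times its likelihood at x.
Evaluate each component's likelihood at the observed value:
  f_1 = (1/(0.32·√(2π)))·exp(−(5.1−4.18)²/(2·0.32²)) = 1.246695·exp(-4.13281) = 0.0199941
  f_2 = (1/(0.61·√(2π)))·exp(−(5.1−4.56)²/(2·0.61²)) = 0.654004·exp(-0.39183) = 0.441988
  f_3 = (1/(0.55·√(2π)))·exp(−(5.1−5.51)²/(2·0.55²)) = 0.725350·exp(-0.27785) = 0.549387
  f_4 = (1/(0.43·√(2π)))·exp(−(5.1−5.71)²/(2·0.43²)) = 0.927773·exp(-1.00622) = 0.339192
Weight by the priors:
  π_1·f_1 = 0.15 × 0.0199941 = 0.00299912
  π_2·f_2 = 0.41 × 0.441988 = 0.181215
  π_3·f_3 = 0.18 × 0.549387 = 0.0988896
  π_4·f_4 = 0.26 × 0.339192 = 0.08819
Marginal: 0.00299912 + 0.181215 + 0.0988896 + 0.08819 = 0.371294
Responsibility of Type 3: 0.0988896 / 0.371294 ≈ 0.266

0.266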